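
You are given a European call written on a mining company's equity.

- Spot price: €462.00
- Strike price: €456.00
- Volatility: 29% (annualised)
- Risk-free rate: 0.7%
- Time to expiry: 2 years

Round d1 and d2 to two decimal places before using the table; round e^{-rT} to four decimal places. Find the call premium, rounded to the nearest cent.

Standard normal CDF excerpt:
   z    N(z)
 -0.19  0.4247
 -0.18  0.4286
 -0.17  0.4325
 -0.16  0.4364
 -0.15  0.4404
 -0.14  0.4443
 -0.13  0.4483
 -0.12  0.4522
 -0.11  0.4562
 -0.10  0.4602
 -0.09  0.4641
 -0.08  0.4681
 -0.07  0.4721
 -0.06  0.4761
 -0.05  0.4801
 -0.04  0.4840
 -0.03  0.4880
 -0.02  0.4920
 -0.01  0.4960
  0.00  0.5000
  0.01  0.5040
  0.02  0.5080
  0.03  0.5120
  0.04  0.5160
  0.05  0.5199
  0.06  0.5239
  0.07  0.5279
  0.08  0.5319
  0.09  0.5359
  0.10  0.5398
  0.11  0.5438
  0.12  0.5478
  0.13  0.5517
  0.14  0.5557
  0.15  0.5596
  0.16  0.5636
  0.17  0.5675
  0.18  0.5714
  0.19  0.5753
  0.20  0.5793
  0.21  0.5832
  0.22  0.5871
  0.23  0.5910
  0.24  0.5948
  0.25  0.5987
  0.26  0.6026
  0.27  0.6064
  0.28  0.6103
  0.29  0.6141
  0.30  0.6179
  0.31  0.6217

€80.37

T = 2;  σ√T = 0.4101
d₁ = [ln(462/456) + (0.007 + 0.29²/2)·2] / 0.4101 = [0.0131 + 0.0981] / 0.4101 = 0.2711 which rounds to 0.27
d₂ = d₁ − σ√T = 0.2711 − 0.4101 = -0.1391 which rounds to -0.14
exp(−rT) = exp(−0.007·2) = 0.9861
N(d₁) = N(0.27) = 0.6064;  N(d₂) = N(-0.14) = 0.4443
C = 462·0.6064 − 456·0.9861·0.4443 = 280.1568 − 199.7846 = 80.3722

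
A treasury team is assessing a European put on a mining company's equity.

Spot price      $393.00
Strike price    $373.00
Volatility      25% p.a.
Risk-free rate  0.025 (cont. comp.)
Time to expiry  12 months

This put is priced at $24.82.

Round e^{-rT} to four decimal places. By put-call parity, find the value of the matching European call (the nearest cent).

$54.03

e^(−rT) = e^(−0.025·1) = 0.9753
Put-call parity: C − P = S − K·e^(−rT) = 393 − 373·0.9753 = 393 − 363.7869 = 29.2131
C = P + (C − P) = 24.82 + (29.2131) = 54.0331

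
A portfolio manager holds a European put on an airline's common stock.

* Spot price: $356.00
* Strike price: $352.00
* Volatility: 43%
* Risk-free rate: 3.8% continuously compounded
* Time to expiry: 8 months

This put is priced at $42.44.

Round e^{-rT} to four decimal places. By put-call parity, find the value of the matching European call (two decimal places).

$55.24

e^(−rT) = e^(−0.038·0.6667) = 0.9750
Put-call parity: C − P = S − K·e^(−rT) = 356 − 352·0.9750 = 356 − 343.2000 = 12.8000
C = P + (C − P) = 42.44 + (12.8000) = 55.2400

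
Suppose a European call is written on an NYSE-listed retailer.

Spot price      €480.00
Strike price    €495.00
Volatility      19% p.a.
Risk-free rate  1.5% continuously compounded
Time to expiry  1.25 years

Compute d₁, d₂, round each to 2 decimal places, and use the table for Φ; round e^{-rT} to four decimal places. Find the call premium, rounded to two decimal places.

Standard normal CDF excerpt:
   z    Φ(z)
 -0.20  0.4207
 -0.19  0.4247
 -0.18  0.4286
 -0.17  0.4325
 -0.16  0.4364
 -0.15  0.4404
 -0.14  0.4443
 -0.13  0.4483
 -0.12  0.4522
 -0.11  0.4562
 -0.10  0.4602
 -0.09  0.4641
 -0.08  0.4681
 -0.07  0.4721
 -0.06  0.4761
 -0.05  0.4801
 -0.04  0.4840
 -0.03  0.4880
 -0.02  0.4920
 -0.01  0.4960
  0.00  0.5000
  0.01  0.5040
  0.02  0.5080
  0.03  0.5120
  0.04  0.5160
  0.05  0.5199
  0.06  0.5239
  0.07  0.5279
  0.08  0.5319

€37.55

σ√T = 0.19·√1.25 = 0.2124
ln(S/K) + (r + σ²/2)T = ln(480/495) + (0.015 + 0.19²/2)·1.25 = -0.0308 + 0.0413 = 0.0105
d₁ = 0.0105 / 0.2124 = 0.0496 ≈ 0.05
d₂ = d₁ − σ√T = 0.0496 − 0.2124 = -0.1628 ≈ -0.16
e^(−rT) = e^(−0.015·1.25) = 0.9814
N(d₁) = N(0.05) = 0.5199;  N(d₂) = N(-0.16) = 0.4364
C = 480·0.5199 − 495·0.9814·0.4364 = 249.5520 − 212.0001 = 37.5519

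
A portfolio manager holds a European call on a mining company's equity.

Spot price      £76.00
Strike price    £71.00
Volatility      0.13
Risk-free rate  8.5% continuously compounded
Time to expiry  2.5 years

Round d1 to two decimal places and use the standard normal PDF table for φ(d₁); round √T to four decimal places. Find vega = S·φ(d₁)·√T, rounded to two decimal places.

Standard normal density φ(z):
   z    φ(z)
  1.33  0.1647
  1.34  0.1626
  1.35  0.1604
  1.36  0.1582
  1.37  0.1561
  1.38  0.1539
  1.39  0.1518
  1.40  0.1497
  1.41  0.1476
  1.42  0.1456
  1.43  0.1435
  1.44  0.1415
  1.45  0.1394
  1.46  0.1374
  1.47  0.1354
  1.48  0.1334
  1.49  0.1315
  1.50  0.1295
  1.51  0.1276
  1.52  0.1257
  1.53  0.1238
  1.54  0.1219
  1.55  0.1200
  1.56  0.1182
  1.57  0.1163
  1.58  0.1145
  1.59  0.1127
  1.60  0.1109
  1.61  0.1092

16.27

σ√T = 0.13·√2.5 = 0.2055
d₁ = [ln(76/71) + (0.085 + 0.13²/2)·2.5] / 0.2055 = [0.0681 + 0.2336] / 0.2055 = 1.4677 ⇒ 1.47
√T = √2.5 = 1.5811
φ(d₁) = φ(1.47) = 0.1354
vega = S·φ(d₁)·√T = 76·0.1354·1.5811 = 16.2702
(Vega is the same for a European call and put with the same parameters.)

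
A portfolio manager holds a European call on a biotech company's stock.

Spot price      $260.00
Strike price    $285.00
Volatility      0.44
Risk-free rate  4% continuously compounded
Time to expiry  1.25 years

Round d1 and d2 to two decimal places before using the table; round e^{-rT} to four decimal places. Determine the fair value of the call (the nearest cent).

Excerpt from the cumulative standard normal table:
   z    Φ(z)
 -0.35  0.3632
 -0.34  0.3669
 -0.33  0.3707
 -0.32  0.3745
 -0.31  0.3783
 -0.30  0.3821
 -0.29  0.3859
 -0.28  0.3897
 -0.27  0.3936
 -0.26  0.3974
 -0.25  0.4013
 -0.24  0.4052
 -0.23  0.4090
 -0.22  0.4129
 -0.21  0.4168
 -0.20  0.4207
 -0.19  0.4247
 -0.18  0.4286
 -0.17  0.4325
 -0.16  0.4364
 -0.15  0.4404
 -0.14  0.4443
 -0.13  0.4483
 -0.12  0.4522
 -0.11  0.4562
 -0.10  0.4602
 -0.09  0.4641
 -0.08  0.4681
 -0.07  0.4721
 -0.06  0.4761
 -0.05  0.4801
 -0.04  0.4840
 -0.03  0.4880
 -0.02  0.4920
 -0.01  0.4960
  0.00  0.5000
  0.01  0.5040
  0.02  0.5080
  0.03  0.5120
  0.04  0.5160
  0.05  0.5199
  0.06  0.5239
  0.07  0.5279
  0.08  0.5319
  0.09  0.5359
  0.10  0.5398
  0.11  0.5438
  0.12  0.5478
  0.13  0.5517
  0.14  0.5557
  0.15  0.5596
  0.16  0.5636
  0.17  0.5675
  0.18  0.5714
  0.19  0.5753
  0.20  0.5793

$46.04

σ√T = 0.44 × 1.1180 = 0.4919
d₁ = [ln(260/285) + (0.04 + 0.44²/2)·1.25] / 0.4919 = [-0.0918 + 0.1710] / 0.4919 = 0.1610 which rounds to 0.16
d₂ = d₁ − σ√T = 0.1610 − 0.4919 = -0.3310 which rounds to -0.33
exp(−rT) = exp(−0.04·1.25) = 0.9512
N(d₁) = N(0.16) = 0.5636;  N(d₂) = N(-0.33) = 0.3707
C = 260·0.5636 − 285·0.9512·0.3707 = 146.5360 − 100.4938 = 46.0422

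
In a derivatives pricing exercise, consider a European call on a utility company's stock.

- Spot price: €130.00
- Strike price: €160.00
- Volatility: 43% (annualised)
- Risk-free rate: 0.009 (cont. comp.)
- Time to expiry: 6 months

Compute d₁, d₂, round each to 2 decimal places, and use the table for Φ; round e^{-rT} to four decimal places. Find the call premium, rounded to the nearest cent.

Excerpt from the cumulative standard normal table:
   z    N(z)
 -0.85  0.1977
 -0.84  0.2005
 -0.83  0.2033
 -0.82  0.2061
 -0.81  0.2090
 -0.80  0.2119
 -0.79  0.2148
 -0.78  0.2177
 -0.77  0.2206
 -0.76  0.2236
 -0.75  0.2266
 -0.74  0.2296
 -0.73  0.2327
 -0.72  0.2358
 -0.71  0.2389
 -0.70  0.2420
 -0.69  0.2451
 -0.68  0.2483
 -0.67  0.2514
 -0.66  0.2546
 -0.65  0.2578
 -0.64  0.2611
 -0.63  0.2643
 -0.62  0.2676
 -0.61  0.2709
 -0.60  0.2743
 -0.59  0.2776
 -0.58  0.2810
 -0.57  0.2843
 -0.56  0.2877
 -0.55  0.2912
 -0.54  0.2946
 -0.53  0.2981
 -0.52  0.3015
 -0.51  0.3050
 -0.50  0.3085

σ√T = 0.43 × 0.7071 = 0.3041
ln(S/K) + (r + σ²/2)T = ln(130/160) + (0.009 + 0.43²/2)·0.5 = -0.2076 + 0.0507 = -0.1569
d₁ = -0.1569 / 0.3041 = -0.5161 → -0.52
d₂ = d₁ − σ√T = -0.5161 − 0.3041 = -0.8201 → -0.82
e^(−rT) = e^(−0.009·0.5) = 0.9955
C = 130·N(-0.52) − 160·0.9955·N(-0.82) = 130·0.3015 − 160·0.9955·0.2061 = 39.1950 − 32.8276 = 6.3674

€6.37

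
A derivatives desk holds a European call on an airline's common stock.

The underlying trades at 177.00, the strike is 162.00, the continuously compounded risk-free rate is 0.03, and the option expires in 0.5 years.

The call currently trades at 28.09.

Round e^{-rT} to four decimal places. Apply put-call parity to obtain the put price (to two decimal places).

e^(−rT) = e^(−0.03·0.5) = 0.9851
Put-call parity: C − P = S − K·e^(−rT) = 177 − 162·0.9851 = 177 − 159.5862 = 17.4138
P = C − (C − P) = 28.09 − (17.4138) = 10.6762

10.68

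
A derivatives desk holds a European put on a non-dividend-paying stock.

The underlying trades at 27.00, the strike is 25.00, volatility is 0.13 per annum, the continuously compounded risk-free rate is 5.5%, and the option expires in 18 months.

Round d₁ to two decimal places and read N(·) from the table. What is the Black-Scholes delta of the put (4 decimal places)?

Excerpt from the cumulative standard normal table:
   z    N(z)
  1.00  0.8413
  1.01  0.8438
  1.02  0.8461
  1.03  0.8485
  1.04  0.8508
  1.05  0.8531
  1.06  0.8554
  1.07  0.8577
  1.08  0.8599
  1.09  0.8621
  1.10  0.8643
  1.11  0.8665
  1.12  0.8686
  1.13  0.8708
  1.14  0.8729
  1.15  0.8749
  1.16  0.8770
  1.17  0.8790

-0.1401

σ√T = 0.13 × 1.2247 = 0.1592
d₁ = [ln(27/25) + (0.055 + 0.13²/2)·1.5] / 0.1592 = [0.0770 + 0.0952] / 0.1592 = 1.0811 ⇒ 1.08
N(d₁) = N(1.08) = 0.8599
Δ_put = N(d₁) − 1 = 0.8599 − 1 = -0.1401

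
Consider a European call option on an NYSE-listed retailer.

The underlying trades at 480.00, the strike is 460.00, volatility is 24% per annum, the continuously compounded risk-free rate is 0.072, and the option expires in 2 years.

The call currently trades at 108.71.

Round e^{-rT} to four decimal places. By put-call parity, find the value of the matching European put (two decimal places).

exp(−rT) = exp(−0.072·2) = 0.8659
Put-call parity: C − P = S − K·e^(−rT) = 480 − 460·0.8659 = 480 − 398.3140 = 81.6860
P = C − (C − P) = 108.71 − (81.6860) = 27.0240

27.02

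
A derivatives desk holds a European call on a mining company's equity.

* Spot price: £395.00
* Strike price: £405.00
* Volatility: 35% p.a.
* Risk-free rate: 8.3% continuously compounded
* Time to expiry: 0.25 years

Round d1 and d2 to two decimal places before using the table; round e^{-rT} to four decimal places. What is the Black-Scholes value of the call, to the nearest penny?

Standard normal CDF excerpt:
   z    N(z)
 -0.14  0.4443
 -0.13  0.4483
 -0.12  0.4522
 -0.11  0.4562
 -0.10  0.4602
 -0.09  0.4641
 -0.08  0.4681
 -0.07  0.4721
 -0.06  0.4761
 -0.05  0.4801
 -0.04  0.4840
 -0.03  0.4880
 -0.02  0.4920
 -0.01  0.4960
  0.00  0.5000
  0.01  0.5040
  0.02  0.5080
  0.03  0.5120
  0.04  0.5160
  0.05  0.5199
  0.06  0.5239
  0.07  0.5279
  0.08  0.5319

σ√T = 0.35·√0.25 = 0.1750
d₁ = [ln(395/405) + (0.083 + 0.35²/2)·0.25] / 0.1750 = [-0.0250 + 0.0361] / 0.1750 = 0.0632 which rounds to 0.06
d₂ = d₁ − σ√T = 0.0632 − 0.1750 = -0.1118 which rounds to -0.11
exp(−rT) = exp(−0.083·0.25) = 0.9795
N(d₁) = N(0.06) = 0.5239;  N(d₂) = N(-0.11) = 0.4562
C = 395·0.5239 − 405·0.9795·0.4562 = 206.9405 − 180.9734 = 25.9671

£25.97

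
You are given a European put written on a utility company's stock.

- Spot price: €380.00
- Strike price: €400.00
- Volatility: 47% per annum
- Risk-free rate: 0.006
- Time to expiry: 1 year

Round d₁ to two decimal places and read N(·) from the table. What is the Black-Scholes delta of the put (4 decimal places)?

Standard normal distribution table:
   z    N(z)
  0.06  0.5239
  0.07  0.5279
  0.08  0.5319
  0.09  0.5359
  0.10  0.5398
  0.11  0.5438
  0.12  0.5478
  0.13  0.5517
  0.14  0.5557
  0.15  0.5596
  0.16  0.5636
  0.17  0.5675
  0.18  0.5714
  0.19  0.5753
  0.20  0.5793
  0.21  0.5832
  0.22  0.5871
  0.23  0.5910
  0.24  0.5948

T = 1;  σ√T = 0.4700
d₁ = [ln(380/400) + (0.006 + 0.47²/2)·1] / 0.4700 = [-0.0513 + 0.1164] / 0.4700 = 0.1386 ≈ 0.14
N(d₁) = N(0.14) = 0.5557
Δ_put = N(d₁) − 1 = 0.5557 − 1 = -0.4443

-0.4443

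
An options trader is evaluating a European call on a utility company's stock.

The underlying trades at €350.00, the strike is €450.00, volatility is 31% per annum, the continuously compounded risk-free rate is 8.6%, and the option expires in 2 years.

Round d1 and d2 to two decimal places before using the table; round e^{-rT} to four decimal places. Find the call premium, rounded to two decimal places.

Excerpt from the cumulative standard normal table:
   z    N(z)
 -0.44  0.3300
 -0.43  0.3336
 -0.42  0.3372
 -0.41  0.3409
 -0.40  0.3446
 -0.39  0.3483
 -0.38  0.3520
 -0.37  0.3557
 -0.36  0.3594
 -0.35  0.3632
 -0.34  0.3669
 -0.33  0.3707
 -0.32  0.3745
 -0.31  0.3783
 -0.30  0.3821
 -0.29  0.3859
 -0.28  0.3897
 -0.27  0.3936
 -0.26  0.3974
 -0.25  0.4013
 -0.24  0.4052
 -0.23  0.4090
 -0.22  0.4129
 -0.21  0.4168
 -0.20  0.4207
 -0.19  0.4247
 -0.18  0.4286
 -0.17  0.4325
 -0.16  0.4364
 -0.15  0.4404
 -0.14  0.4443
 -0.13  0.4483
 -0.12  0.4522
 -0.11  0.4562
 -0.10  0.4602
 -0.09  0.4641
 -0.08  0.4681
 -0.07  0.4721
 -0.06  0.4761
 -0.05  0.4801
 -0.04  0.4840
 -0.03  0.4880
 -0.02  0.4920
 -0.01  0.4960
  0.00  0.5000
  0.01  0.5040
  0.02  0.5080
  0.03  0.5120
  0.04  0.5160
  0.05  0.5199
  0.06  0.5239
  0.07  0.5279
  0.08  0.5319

σ√T = 0.31 × 1.4142 = 0.4384
d₁ = [ln(350/450) + (0.086 + 0.31²/2)·2] / 0.4384 = [-0.2513 + 0.2681] / 0.4384 = 0.0383 → 0.04
d₂ = d₁ − σ√T = 0.0383 − 0.4384 = -0.4001 → -0.40
e^(−rT) = e^(−0.086·2) = 0.8420
C = 350·N(0.04) − 450·0.8420·N(-0.40) = 350·0.5160 − 450·0.8420·0.3446 = 180.6000 − 130.5689 = 50.0311

€50.03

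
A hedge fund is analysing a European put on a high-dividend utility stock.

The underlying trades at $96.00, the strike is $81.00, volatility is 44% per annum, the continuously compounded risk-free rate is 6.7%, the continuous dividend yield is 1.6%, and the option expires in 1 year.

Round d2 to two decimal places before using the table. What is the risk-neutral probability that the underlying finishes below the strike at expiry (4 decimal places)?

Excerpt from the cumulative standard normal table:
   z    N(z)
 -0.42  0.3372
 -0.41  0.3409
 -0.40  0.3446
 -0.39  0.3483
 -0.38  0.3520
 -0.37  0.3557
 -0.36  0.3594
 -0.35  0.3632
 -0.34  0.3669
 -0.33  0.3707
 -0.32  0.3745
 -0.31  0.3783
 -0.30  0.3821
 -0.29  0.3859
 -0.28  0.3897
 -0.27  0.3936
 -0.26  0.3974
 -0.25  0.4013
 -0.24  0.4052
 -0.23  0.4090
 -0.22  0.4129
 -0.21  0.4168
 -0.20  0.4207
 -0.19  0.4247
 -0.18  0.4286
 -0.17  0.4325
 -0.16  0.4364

T = 1;  σ√T = 0.4400
d₁ = [ln(96/81) + (0.067 − 0.016 + 0.44²/2)·1] / 0.4400 = [0.1699 + 0.1478] / 0.4400 = 0.7220 → 0.72
d₂ = d₁ − σ√T = 0.7220 − 0.4400 = 0.2820 → 0.28
Pr(exercise) under Q = N(−d₂) = N(-0.28) = 0.3897

0.3897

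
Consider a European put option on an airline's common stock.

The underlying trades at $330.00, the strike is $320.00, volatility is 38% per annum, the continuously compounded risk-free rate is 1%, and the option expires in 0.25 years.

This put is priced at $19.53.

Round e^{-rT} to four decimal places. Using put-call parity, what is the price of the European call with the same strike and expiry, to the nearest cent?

exp(−rT) = exp(−0.01·0.25) = 0.9975
Put-call parity: C − P = S − K·e^(−rT) = 330 − 320·0.9975 = 330 − 319.2000 = 10.8000
C = P + (C − P) = 19.53 + (10.8000) = 30.3300

$30.33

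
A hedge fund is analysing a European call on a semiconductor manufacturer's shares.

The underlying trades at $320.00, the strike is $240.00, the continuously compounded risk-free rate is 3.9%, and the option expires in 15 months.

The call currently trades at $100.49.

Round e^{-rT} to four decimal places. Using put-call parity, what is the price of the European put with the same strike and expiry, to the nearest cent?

$9.07

e^(−rT) = e^(−0.039·1.25) = 0.9524
Put-call parity: C − P = S − K·e^(−rT) = 320 − 240·0.9524 = 320 − 228.5760 = 91.4240
P = C − (C − P) = 100.49 − (91.4240) = 9.0660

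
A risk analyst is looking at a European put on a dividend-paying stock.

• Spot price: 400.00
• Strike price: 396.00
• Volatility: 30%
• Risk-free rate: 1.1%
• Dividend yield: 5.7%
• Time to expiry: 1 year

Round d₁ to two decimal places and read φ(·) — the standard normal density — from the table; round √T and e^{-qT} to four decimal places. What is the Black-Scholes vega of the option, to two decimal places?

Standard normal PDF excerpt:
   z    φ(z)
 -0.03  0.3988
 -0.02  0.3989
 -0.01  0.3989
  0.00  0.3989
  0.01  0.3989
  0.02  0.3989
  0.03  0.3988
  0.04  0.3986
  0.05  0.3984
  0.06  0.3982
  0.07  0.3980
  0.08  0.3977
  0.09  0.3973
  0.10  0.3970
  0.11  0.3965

150.68

σ√T = 0.3 × 1.0000 = 0.3000
d₁ = [ln(400/396) + (0.011 − 0.057 + 0.3²/2)·1] / 0.3000 = [0.0101 − 0.0010] / 0.3000 = 0.0302 which rounds to 0.03
√T = √1 = 1.0000
φ(d₁) = φ(0.03) = 0.3988
exp(−qT) = exp(−0.057·1) = 0.9446
vega = S·exp(−qT)·φ(d₁)·√T = 400·0.9446·0.3988·1.0000 = 150.6826
(Call and put vega coincide under Black-Scholes.)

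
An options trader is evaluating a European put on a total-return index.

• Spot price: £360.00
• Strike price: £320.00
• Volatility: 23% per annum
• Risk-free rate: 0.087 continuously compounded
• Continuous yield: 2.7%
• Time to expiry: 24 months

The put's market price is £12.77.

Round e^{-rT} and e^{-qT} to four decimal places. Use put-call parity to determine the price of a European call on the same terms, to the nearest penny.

e^(−qT) = e^(−0.027·2) = 0.9474;  e^(−rT) = e^(−0.087·2) = 0.8403
Put-call parity: C − P = S·e^(−qT) − K·e^(−rT) = 360·0.9474 − 320·0.8403 = 341.0640 − 268.8960 = 72.1680
C = P + (C − P) = 12.77 + (72.1680) = 84.9380

£84.94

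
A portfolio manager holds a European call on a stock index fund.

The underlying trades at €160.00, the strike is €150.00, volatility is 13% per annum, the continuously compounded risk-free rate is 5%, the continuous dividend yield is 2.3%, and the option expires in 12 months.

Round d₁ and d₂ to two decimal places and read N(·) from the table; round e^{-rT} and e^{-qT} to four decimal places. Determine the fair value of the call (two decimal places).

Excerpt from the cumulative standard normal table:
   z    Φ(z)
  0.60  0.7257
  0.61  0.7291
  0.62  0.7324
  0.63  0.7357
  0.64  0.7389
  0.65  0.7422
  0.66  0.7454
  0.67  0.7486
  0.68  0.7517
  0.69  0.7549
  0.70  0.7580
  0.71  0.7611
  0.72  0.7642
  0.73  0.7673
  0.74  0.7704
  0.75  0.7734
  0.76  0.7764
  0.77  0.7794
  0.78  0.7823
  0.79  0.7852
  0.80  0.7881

σ√T = 0.13·√1 = 0.1300
ln(S/K) + (r − q + σ²/2)T = ln(160/150) + (0.05 − 0.023 + 0.13²/2)·1 = 0.0645 + 0.0355 = 0.1000
d₁ = 0.1000 / 0.1300 = 0.7691 ⇒ 0.77
d₂ = d₁ − σ√T = 0.7691 − 0.1300 = 0.6391 ⇒ 0.64
exp(−qT) = exp(−0.023·1) = 0.9773;  exp(−rT) = exp(−0.05·1) = 0.9512
N(d₁) = N(0.77) = 0.7794;  N(d₂) = N(0.64) = 0.7389
C = 160·0.9773·0.7794 − 150·0.9512·0.7389 = 121.8732 − 105.4263 = 16.4470

€16.45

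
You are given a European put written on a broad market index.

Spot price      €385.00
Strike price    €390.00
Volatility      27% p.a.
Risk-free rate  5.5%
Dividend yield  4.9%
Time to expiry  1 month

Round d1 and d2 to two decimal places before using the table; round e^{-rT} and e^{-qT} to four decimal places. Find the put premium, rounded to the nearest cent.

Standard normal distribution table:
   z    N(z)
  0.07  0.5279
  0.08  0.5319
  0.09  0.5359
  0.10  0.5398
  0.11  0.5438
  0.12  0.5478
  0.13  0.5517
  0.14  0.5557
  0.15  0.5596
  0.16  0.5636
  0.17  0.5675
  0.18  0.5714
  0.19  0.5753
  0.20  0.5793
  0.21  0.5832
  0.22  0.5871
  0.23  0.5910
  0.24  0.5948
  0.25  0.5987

σ√T = 0.27·√0.08333 = 0.0779
d₁ = [ln(385/390) + (0.055 − 0.049 + ½·0.27²)·0.08333] / (σ√T) = (-0.0129 + 0.0035) / 0.0779 = -0.1202 which rounds to -0.12
d₂ = -0.1202 − 0.0779 = -0.1981 which rounds to -0.20
e^(−qT) = e^(−0.049·0.08333) = 0.9959;  e^(−rT) = e^(−0.055·0.08333) = 0.9954
N(−d₂) = N(0.20) = 0.5793;  N(−d₁) = N(0.12) = 0.5478
P = 390·0.9954·0.5793 − 385·0.9959·0.5478 = 224.8877 − 210.0383 = 14.8494

€14.85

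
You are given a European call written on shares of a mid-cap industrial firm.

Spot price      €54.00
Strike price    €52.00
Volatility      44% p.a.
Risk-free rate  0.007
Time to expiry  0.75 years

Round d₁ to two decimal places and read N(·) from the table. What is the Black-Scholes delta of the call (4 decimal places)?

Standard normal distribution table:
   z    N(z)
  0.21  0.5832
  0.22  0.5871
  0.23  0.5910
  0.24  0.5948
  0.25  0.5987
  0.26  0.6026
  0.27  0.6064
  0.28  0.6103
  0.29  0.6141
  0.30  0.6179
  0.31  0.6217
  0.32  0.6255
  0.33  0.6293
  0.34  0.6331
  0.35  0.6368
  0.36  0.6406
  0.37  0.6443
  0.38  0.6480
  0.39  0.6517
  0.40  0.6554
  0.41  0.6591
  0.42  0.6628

T = 0.75;  σ√T = 0.3811
d₁ = [ln(54/52) + (0.007 + 0.44²/2)·0.75] / 0.3811 = [0.0377 + 0.0779] / 0.3811 = 0.3033 which rounds to 0.30
N(d₁) = N(0.30) = 0.6179
Δ_call = N(d₁) = 0.6179

0.6179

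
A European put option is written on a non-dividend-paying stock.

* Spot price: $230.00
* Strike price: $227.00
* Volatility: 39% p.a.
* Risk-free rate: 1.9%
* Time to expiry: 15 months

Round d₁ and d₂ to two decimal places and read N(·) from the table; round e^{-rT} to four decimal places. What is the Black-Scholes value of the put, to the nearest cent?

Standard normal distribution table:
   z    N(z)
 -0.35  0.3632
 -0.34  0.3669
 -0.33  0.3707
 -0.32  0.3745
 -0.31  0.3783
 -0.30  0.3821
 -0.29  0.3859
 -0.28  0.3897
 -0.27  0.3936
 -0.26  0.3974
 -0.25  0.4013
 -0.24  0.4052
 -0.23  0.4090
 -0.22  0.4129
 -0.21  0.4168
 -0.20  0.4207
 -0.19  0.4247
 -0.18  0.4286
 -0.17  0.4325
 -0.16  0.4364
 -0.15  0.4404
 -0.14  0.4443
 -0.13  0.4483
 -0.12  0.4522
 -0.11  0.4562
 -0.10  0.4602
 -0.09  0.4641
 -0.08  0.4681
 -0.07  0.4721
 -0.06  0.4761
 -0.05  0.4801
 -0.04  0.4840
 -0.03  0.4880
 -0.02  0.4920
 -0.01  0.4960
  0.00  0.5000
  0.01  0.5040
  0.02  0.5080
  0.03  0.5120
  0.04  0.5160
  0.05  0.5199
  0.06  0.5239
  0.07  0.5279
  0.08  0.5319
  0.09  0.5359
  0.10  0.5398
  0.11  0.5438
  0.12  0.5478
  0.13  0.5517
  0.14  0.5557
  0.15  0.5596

$34.41

T = 1.25;  σ√T = 0.4360
d₁ = [ln(230/227) + (0.019 + 0.39²/2)·1.25] / 0.4360 = [0.0131 + 0.1188] / 0.4360 = 0.3026 ≈ 0.30
d₂ = d₁ − σ√T = 0.3026 − 0.4360 = -0.1334 ≈ -0.13
e^(−rT) = e^(−0.019·1.25) = 0.9765
N(−d₂) = N(0.13) = 0.5517;  N(−d₁) = N(-0.30) = 0.3821
P = 227·0.9765·0.5517 − 230·0.3821 = 122.2929 − 87.8830 = 34.4099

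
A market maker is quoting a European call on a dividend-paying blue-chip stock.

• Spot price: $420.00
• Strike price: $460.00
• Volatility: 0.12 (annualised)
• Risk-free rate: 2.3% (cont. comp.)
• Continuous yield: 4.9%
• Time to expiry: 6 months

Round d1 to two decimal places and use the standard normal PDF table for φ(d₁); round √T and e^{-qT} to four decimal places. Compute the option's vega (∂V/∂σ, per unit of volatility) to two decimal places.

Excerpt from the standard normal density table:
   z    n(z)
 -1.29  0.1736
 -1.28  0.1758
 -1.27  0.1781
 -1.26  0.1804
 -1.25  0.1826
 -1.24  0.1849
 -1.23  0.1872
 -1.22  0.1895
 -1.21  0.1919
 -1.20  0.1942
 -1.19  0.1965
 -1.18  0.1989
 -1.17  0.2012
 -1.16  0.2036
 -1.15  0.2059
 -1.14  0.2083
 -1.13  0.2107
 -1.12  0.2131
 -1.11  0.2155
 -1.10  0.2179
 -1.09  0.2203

σ√T = 0.12 × 0.7071 = 0.0849
d₁ = [ln(420/460) + (0.023 − 0.049 + 0.12²/2)·0.5] / 0.0849 = [-0.0910 − 0.0094] / 0.0849 = -1.1829 ⇒ -1.18
√T = √0.5 = 0.7071
φ(d₁) = φ(-1.18) = 0.1989
e^(−qT) = e^(−0.049·0.5) = 0.9758
vega = S·e^(−qT)·φ(d₁)·√T = 420·0.9758·0.1989·0.7071 = 57.6402

57.64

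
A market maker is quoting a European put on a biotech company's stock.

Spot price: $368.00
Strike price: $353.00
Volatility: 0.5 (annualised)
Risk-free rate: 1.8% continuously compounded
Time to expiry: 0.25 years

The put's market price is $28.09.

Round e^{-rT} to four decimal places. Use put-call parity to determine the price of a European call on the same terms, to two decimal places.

exp(−rT) = exp(−0.018·0.25) = 0.9955
Put-call parity: C − P = S − K·e^(−rT) = 368 − 353·0.9955 = 368 − 351.4115 = 16.5885
C = P + (C − P) = 28.09 + (16.5885) = 44.6785

$44.68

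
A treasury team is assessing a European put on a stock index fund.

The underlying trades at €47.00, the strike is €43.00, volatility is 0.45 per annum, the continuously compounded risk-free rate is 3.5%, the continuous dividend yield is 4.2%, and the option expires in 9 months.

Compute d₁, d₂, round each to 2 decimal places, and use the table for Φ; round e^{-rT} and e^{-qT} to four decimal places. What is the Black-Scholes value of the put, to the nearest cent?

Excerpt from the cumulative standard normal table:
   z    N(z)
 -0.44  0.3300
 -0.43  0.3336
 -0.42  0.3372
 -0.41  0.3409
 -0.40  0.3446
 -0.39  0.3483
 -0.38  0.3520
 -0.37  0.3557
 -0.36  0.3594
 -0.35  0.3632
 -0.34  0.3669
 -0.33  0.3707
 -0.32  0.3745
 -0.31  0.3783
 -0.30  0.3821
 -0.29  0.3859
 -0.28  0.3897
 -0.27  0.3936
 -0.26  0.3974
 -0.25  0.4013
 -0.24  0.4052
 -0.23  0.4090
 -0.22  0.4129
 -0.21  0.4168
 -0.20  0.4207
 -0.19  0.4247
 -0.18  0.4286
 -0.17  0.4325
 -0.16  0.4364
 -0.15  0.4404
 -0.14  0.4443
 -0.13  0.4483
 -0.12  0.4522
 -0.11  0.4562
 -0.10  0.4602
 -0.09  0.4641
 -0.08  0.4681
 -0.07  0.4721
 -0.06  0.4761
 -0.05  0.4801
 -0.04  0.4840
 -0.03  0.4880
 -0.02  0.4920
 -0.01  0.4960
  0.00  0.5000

σ√T = 0.45·√0.75 = 0.3897
d₁ = [ln(47/43) + (0.035 − 0.042 + 0.45²/2)·0.75] / 0.3897 = [0.0889 + 0.0707] / 0.3897 = 0.4096 ≈ 0.41
d₂ = d₁ − σ√T = 0.4096 − 0.3897 = 0.0199 ≈ 0.02
e^(−qT) = e^(−0.042·0.75) = 0.9690;  e^(−rT) = e^(−0.035·0.75) = 0.9741
N(−d₂) = N(-0.02) = 0.4920;  N(−d₁) = N(-0.41) = 0.3409
P = 43·0.9741·0.4920 − 47·0.9690·0.3409 = 20.6081 − 15.5256 = 5.0825

€5.08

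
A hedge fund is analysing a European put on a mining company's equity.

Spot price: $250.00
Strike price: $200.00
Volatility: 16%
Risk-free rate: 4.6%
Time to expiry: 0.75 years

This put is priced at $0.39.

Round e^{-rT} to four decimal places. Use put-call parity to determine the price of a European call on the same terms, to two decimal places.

$57.17

exp(−rT) = exp(−0.046·0.75) = 0.9661
Put-call parity: C − P = S − K·e^(−rT) = 250 − 200·0.9661 = 250 − 193.2200 = 56.7800
C = P + (C − P) = 0.39 + (56.7800) = 57.1700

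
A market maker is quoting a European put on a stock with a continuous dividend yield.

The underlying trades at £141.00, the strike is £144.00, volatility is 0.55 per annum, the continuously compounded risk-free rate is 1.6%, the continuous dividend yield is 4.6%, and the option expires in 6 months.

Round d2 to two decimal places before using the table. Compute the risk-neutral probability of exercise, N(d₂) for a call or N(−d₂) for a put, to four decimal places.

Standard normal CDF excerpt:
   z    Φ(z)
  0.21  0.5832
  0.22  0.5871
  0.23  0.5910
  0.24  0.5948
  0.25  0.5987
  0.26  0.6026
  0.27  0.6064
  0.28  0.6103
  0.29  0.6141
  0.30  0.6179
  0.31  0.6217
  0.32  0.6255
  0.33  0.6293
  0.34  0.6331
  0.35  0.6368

T = 0.5;  σ√T = 0.3889
d₁ = [ln(141/144) + (0.016 − 0.046 + ½·0.55²)·0.5] / (σ√T) = (-0.0211 + 0.0606) / 0.3889 = 0.1018 ≈ 0.10
d₂ = 0.1018 − 0.3889 = -0.2872 ≈ -0.29
Pr(exercise) under Q = N(−d₂) = N(0.29) = 0.6141

0.6141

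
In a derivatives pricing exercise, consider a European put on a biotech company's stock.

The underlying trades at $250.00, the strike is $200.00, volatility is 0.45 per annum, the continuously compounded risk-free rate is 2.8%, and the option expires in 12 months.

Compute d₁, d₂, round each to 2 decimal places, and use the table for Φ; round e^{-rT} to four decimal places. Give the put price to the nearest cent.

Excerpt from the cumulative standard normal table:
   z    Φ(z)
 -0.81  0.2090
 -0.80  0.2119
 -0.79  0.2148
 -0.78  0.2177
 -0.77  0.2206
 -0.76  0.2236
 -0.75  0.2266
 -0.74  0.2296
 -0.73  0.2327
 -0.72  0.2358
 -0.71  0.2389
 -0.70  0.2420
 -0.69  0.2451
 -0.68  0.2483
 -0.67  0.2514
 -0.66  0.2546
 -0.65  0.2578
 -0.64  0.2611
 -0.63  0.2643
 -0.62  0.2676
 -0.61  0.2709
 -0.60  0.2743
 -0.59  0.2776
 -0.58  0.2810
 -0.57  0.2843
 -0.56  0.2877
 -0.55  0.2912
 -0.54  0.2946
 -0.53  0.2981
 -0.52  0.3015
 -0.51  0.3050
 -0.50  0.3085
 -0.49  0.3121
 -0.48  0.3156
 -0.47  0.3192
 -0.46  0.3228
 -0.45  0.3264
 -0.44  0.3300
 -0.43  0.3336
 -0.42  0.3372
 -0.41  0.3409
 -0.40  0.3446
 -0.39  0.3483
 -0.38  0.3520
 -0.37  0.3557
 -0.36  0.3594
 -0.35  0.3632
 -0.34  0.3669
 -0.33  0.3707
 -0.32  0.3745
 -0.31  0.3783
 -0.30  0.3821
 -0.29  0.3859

σ√T = 0.45 × 1.0000 = 0.4500
ln(S/K) + (r + σ²/2)T = ln(250/200) + (0.028 + 0.45²/2)·1 = 0.2231 + 0.1293 = 0.3524
d₁ = 0.3524 / 0.4500 = 0.7831 ⇒ 0.78
d₂ = d₁ − σ√T = 0.7831 − 0.4500 = 0.3331 ⇒ 0.33
e^(−rT) = e^(−0.028·1) = 0.9724
N(−d₂) = N(-0.33) = 0.3707;  N(−d₁) = N(-0.78) = 0.2177
P = 200·0.9724·0.3707 − 250·0.2177 = 72.0937 − 54.4250 = 17.6687

$17.67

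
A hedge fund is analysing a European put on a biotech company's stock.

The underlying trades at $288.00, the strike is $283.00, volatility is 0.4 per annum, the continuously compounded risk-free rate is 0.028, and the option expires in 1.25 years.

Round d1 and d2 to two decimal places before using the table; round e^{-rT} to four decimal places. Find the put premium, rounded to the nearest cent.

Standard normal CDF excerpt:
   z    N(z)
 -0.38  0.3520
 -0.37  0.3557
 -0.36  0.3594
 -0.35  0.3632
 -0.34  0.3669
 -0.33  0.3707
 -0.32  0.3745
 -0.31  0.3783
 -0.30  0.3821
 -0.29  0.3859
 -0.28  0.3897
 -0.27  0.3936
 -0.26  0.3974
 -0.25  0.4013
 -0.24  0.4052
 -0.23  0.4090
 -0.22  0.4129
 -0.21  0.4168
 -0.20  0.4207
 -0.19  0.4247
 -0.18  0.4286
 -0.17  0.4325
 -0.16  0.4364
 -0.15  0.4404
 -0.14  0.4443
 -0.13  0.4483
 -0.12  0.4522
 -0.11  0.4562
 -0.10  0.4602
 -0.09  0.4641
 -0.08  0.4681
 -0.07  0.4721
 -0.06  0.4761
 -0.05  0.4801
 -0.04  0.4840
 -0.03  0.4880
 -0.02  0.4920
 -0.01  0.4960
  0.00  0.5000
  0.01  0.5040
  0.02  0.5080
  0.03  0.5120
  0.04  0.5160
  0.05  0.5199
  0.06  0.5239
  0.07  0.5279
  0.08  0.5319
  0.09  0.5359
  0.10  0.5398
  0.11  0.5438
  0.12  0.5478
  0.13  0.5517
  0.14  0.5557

σ√T = 0.4·√1.25 = 0.4472
d₁ = [ln(288/283) + (0.028 + 0.4²/2)·1.25] / 0.4472 = [0.0175 + 0.1350] / 0.4472 = 0.3410 which rounds to 0.34
d₂ = d₁ − σ√T = 0.3410 − 0.4472 = -0.1062 which rounds to -0.11
e^(−rT) = e^(−0.028·1.25) = 0.9656
N(−d₂) = N(0.11) = 0.5438;  N(−d₁) = N(-0.34) = 0.3669
P = 283·0.9656·0.5438 − 288·0.3669 = 148.6014 − 105.6672 = 42.9342

$42.93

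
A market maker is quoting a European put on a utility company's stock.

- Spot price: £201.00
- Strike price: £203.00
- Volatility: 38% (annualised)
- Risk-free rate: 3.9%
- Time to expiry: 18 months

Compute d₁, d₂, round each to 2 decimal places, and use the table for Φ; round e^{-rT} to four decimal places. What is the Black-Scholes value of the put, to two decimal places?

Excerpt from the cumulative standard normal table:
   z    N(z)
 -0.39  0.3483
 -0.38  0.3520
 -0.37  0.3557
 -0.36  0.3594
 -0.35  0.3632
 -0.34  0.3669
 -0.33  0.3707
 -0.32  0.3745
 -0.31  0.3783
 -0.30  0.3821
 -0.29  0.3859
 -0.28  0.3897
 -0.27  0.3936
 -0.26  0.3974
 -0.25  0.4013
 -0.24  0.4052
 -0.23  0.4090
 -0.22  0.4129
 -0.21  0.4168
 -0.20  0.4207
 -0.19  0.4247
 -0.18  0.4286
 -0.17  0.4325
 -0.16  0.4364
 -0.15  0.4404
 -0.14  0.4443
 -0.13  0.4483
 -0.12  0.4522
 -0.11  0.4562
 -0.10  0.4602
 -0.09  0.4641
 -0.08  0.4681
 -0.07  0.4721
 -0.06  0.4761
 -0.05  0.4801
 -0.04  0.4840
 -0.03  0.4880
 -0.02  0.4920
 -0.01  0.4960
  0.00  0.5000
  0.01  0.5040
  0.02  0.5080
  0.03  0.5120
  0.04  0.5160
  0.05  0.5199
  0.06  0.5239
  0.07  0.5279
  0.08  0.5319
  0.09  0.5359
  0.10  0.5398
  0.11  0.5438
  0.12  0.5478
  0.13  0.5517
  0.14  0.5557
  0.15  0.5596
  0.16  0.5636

σ√T = 0.38 × 1.2247 = 0.4654
d₁ = [ln(201/203) + (0.039 + 0.38²/2)·1.5] / 0.4654 = [-0.0099 + 0.1668] / 0.4654 = 0.3371 → 0.34
d₂ = d₁ − σ√T = 0.3371 − 0.4654 = -0.1283 → -0.13
exp(−rT) = exp(−0.039·1.5) = 0.9432
N(−d₂) = N(0.13) = 0.5517;  N(−d₁) = N(-0.34) = 0.3669
P = 203·0.9432·0.5517 − 201·0.3669 = 105.6338 − 73.7469 = 31.8869

£31.89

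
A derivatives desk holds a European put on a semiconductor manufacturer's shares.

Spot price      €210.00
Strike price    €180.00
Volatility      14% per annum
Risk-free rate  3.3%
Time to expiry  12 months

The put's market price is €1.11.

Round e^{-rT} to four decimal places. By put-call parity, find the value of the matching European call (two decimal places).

€36.96

e^(−rT) = e^(−0.033·1) = 0.9675
Put-call parity: C − P = S − K·e^(−rT) = 210 − 180·0.9675 = 210 − 174.1500 = 35.8500
C = P + (C − P) = 1.11 + (35.8500) = 36.9600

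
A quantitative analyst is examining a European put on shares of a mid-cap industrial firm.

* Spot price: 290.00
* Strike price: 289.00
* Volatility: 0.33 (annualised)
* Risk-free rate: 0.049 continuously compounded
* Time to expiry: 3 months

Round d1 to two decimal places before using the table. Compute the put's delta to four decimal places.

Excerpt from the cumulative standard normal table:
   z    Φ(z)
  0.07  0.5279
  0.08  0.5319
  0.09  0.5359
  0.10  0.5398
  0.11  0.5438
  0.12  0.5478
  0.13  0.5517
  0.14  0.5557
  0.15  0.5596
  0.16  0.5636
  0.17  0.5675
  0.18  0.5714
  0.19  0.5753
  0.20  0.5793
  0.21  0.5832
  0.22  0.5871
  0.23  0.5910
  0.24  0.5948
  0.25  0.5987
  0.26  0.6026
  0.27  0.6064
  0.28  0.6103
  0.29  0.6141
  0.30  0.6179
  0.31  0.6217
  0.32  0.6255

-0.4286

σ√T = 0.33 × 0.5000 = 0.1650
d₁ = [ln(290/289) + (0.049 + 0.33²/2)·0.25] / 0.1650 = [0.0035 + 0.0259] / 0.1650 = 0.1777 ≈ 0.18
N(d₁) = N(0.18) = 0.5714
Δ_put = N(d₁) − 1 = 0.5714 − 1 = -0.4286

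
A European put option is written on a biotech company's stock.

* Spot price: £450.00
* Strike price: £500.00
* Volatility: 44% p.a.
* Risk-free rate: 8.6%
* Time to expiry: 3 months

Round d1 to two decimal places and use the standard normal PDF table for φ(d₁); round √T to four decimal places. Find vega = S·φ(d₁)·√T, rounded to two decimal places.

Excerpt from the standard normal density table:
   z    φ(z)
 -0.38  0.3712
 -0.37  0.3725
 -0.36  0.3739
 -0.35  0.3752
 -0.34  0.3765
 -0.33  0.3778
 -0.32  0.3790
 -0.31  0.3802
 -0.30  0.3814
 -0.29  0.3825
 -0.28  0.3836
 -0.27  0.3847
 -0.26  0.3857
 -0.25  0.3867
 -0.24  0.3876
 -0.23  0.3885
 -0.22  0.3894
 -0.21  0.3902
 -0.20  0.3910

σ√T = 0.44·√0.25 = 0.2200
d₁ = [ln(450/500) + (0.086 + ½·0.44²)·0.25] / (σ√T) = (-0.1054 + 0.0457) / 0.2200 = -0.2712 → -0.27
√T = √0.25 = 0.5000
φ(d₁) = φ(-0.27) = 0.3847
vega = S·φ(d₁)·√T = 450·0.3847·0.5000 = 86.5575

86.56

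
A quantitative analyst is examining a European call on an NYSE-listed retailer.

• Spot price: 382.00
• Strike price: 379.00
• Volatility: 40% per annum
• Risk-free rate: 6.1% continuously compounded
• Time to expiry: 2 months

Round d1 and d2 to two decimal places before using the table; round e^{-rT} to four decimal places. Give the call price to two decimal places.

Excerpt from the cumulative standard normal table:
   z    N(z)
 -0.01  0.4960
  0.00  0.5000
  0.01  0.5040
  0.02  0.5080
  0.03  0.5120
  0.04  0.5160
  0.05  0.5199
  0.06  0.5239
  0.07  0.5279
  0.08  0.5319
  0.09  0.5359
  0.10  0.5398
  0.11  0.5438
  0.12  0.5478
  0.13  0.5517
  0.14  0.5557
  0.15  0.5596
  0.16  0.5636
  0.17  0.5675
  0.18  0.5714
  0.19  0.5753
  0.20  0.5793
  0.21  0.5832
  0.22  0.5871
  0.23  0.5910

27.68

σ√T = 0.4·√0.1667 = 0.1633
d₁ = [ln(382/379) + (0.061 + 0.4²/2)·0.1667] / 0.1633 = [0.0079 + 0.0235] / 0.1633 = 0.1922 → 0.19
d₂ = d₁ − σ√T = 0.1922 − 0.1633 = 0.0289 → 0.03
e^(−rT) = e^(−0.061·0.1667) = 0.9899
N(d₁) = N(0.19) = 0.5753;  N(d₂) = N(0.03) = 0.5120
C = 382·0.5753 − 379·0.9899·0.5120 = 219.7646 − 192.0881 = 27.6765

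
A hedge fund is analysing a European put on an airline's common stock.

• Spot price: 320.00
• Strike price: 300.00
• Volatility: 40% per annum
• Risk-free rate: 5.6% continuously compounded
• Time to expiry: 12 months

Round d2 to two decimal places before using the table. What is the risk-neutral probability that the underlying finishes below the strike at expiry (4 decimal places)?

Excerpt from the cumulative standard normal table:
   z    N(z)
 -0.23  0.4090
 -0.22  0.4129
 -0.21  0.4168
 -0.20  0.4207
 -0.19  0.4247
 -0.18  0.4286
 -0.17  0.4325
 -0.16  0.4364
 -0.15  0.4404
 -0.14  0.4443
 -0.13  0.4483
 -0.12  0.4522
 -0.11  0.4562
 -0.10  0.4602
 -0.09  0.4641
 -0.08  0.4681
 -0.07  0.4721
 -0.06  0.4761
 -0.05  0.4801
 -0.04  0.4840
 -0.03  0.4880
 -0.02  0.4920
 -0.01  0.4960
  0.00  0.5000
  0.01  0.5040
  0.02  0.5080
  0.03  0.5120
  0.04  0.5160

σ√T = 0.4·√1 = 0.4000
d₁ = [ln(320/300) + (0.056 + 0.4²/2)·1] / 0.4000 = [0.0645 + 0.1360] / 0.4000 = 0.5013 → 0.50
d₂ = d₁ − σ√T = 0.5013 − 0.4000 = 0.1013 → 0.10
Pr(exercise) under Q = N(−d₂) = N(-0.10) = 0.4602

0.4602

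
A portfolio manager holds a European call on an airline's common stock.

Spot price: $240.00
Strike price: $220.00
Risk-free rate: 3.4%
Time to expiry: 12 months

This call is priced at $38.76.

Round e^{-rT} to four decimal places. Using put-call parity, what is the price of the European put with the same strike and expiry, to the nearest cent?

exp(−rT) = exp(−0.034·1) = 0.9666
Put-call parity: C − P = S − K·e^(−rT) = 240 − 220·0.9666 = 240 − 212.6520 = 27.3480
P = C − (C − P) = 38.76 − (27.3480) = 11.4120

$11.41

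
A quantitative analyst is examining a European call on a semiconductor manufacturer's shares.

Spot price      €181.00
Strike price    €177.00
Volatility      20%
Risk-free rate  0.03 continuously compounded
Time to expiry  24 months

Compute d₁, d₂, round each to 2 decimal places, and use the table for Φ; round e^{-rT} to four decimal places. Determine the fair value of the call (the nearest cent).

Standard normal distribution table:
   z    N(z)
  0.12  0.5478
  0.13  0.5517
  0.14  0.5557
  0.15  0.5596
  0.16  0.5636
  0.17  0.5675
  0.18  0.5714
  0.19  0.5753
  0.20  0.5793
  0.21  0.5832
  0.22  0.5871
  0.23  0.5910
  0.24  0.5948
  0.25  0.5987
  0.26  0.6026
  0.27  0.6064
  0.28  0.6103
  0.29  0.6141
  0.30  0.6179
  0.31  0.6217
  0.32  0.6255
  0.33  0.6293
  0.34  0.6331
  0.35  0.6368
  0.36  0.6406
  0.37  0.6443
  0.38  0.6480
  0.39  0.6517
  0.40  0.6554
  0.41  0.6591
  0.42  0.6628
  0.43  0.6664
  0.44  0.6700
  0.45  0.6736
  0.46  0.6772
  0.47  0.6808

σ√T = 0.2·√2 = 0.2828
d₁ = [ln(181/177) + (0.03 + 0.2²/2)·2] / 0.2828 = [0.0223 + 0.1000] / 0.2828 = 0.4326 which rounds to 0.43
d₂ = d₁ − σ√T = 0.4326 − 0.2828 = 0.1497 which rounds to 0.15
e^(−rT) = e^(−0.03·2) = 0.9418
N(d₁) = N(0.43) = 0.6664;  N(d₂) = N(0.15) = 0.5596
C = 181·0.6664 − 177·0.9418·0.5596 = 120.6184 − 93.2845 = 27.3339

€27.33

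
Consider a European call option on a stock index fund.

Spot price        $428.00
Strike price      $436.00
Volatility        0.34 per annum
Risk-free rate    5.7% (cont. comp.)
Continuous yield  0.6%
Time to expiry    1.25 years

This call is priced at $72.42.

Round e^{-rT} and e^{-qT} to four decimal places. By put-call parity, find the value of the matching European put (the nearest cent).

$53.63

exp(−qT) = exp(−0.006·1.25) = 0.9925;  exp(−rT) = exp(−0.057·1.25) = 0.9312
Put-call parity: C − P = S·e^(−qT) − K·e^(−rT) = 428·0.9925 − 436·0.9312 = 424.7900 − 406.0032 = 18.7868
P = C − (C − P) = 72.42 − (18.7868) = 53.6332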